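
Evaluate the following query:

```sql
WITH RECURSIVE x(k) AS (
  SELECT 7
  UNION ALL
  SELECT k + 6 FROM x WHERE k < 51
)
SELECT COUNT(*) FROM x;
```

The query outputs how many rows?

9

Base: k=7.
Iteration 1: 7 < 51 holds -> k = 7 + 6 = 13.
Iteration 2: 13 < 51 holds -> k = 13 + 6 = 19.
Iteration 3: 19 < 51 holds -> k = 19 + 6 = 25.
Iteration 4: 25 < 51 holds -> k = 25 + 6 = 31.
Iteration 5: 31 < 51 holds -> k = 31 + 6 = 37.
Iteration 6: 37 < 51 holds -> k = 37 + 6 = 43.
Iteration 7: 43 < 51 holds -> k = 43 + 6 = 49.
Iteration 8: 49 < 51 holds -> k = 49 + 6 = 55.
Iteration 9: 55 < 51 fails; recursion stops.
Total rows emitted: 9.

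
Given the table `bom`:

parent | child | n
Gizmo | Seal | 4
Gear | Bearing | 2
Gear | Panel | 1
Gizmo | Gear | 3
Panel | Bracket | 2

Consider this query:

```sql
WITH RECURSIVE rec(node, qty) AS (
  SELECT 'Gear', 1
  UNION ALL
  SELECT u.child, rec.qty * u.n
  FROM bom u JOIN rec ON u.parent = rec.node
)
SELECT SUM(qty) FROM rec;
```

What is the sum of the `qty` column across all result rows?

Base: (Gear, qty=1).
Iteration 1: components of {Gear} -> Bearing = 1*2 = 2, Panel = 1*1 = 1.
Iteration 2: components of {Bearing,Panel} -> Bracket = 1*2 = 2.
Iteration 3: no further components; recursion stops.
SUM(qty) = 1 + 1 + 2 + 2 = 6.

6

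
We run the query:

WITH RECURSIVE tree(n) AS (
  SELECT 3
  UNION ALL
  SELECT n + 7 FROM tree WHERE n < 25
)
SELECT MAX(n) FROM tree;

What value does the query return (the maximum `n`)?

31

Base: n=3.
Iteration 1: 3 < 25 holds -> n = 3 + 7 = 10.
Iteration 2: 10 < 25 holds -> n = 10 + 7 = 17.
Iteration 3: 17 < 25 holds -> n = 17 + 7 = 24.
Iteration 4: 24 < 25 holds -> n = 24 + 7 = 31.
Iteration 5: 31 < 25 fails; recursion stops.
n values: 3, 10, 17, 24, 31; the maximum is 31.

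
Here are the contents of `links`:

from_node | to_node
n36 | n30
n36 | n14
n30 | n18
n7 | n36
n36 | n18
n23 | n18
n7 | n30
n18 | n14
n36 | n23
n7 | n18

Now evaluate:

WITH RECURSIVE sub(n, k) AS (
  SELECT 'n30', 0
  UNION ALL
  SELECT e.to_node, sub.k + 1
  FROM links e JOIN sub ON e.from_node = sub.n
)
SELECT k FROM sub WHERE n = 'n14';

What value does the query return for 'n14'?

Base: (n30, k=0).
Iteration 1: edges from {n30} -> (n18, k=1).
Iteration 2: edges from {n18} -> (n14, k=2).
Iteration 3: no outgoing edges from {n14}; recursion stops.

2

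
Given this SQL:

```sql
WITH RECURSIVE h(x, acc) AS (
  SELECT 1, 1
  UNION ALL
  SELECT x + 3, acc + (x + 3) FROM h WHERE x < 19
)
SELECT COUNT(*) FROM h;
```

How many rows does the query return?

Base: x=1, acc=1.
Iteration 1: 1 < 19 holds -> x = 1 + 3 = 4, acc = 1 + 4 = 5.
Iteration 2: 4 < 19 holds -> x = 4 + 3 = 7, acc = 5 + 7 = 12.
Iteration 3: 7 < 19 holds -> x = 7 + 3 = 10, acc = 12 + 10 = 22.
Iteration 4: 10 < 19 holds -> x = 10 + 3 = 13, acc = 22 + 13 = 35.
Iteration 5: 13 < 19 holds -> x = 13 + 3 = 16, acc = 35 + 16 = 51.
Iteration 6: 16 < 19 holds -> x = 16 + 3 = 19, acc = 51 + 19 = 70.
Iteration 7: 19 < 19 fails; recursion stops.
Total rows emitted: 7.

7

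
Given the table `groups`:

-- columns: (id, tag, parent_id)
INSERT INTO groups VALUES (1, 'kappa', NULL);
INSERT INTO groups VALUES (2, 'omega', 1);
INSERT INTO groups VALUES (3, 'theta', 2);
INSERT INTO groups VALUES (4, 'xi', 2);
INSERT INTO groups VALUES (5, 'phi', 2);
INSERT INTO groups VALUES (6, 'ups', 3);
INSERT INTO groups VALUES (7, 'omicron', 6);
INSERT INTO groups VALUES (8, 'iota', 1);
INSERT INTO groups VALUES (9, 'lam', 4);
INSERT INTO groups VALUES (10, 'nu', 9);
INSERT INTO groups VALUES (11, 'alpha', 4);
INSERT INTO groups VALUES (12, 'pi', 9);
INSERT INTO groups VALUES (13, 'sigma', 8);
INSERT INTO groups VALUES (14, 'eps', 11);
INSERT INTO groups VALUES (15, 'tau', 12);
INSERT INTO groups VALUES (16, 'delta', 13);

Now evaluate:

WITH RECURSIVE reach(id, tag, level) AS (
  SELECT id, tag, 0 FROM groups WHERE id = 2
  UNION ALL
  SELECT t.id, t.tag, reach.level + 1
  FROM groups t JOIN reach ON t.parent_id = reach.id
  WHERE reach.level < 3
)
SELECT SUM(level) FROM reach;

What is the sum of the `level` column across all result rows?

Base: id=2 (omega) at level 0.
Iteration 1: rows with parent_id in {2} -> theta (id 3, level 1), xi (id 4, level 1), phi (id 5, level 1).
Iteration 2: rows with parent_id in {3,4,5} -> ups (id 6, level 2), lam (id 9, level 2), alpha (id 11, level 2).
Iteration 3: rows with parent_id in {6,9,11} -> omicron (id 7, level 3), nu (id 10, level 3), pi (id 12, level 3), eps (id 14, level 3).
Iteration 4: level < 3 fails for all current rows; recursion stops.
SUM(level) = 0 + 1 + 1 + 1 + 2 + 2 + 2 + 3 + 3 + 3 + 3 = 21.

21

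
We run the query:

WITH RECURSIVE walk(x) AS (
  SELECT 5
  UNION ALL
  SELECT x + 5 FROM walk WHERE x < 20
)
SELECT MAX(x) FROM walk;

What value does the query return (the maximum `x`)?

20

Base: x=5.
Iteration 1: 5 < 20 holds -> x = 5 + 5 = 10.
Iteration 2: 10 < 20 holds -> x = 10 + 5 = 15.
Iteration 3: 15 < 20 holds -> x = 15 + 5 = 20.
Iteration 4: 20 < 20 fails; recursion stops.
x values: 5, 10, 15, 20; the maximum is 20.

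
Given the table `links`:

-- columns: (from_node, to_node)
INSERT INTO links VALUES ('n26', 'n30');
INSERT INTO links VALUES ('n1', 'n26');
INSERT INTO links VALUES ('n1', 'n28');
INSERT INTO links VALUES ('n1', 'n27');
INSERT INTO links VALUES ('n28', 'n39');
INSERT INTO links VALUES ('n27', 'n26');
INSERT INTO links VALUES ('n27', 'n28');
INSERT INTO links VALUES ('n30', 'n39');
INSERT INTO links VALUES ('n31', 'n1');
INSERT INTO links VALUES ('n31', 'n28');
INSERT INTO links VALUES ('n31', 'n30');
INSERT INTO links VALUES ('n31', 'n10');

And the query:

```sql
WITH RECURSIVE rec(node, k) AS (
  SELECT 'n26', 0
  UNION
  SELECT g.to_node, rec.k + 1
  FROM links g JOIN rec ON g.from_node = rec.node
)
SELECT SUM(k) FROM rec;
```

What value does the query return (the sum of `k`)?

3

Base: (n26, k=0).
Iteration 1: edges from {n26} -> (n30, k=1).
Iteration 2: edges from {n30} -> (n39, k=2).
Iteration 3: no outgoing edges from {n39}; recursion stops.
SUM(k) = 0 + 1 + 2 = 3.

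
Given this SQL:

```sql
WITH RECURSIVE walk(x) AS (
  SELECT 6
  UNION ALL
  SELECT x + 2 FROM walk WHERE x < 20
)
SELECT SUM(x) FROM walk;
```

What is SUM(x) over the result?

Base: x=6.
Iteration 1: 6 < 20 holds -> x = 6 + 2 = 8.
Iteration 2: 8 < 20 holds -> x = 8 + 2 = 10.
Iteration 3: 10 < 20 holds -> x = 10 + 2 = 12.
Iteration 4: 12 < 20 holds -> x = 12 + 2 = 14.
Iteration 5: 14 < 20 holds -> x = 14 + 2 = 16.
Iteration 6: 16 < 20 holds -> x = 16 + 2 = 18.
Iteration 7: 18 < 20 holds -> x = 18 + 2 = 20.
Iteration 8: 20 < 20 fails; recursion stops.
SUM(x) = 6 + 8 + 10 + 12 + 14 + 16 + 18 + 20 = 104.

104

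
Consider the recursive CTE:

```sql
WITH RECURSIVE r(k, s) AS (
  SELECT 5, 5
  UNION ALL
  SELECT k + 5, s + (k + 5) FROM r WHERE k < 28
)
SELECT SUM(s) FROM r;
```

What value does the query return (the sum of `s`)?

280

Base: k=5, s=5.
Iteration 1: 5 < 28 holds -> k = 5 + 5 = 10, s = 5 + 10 = 15.
Iteration 2: 10 < 28 holds -> k = 10 + 5 = 15, s = 15 + 15 = 30.
Iteration 3: 15 < 28 holds -> k = 15 + 5 = 20, s = 30 + 20 = 50.
Iteration 4: 20 < 28 holds -> k = 20 + 5 = 25, s = 50 + 25 = 75.
Iteration 5: 25 < 28 holds -> k = 25 + 5 = 30, s = 75 + 30 = 105.
Iteration 6: 30 < 28 fails; recursion stops.
SUM(s) = 5 + 15 + 30 + 50 + 75 + 105 = 280.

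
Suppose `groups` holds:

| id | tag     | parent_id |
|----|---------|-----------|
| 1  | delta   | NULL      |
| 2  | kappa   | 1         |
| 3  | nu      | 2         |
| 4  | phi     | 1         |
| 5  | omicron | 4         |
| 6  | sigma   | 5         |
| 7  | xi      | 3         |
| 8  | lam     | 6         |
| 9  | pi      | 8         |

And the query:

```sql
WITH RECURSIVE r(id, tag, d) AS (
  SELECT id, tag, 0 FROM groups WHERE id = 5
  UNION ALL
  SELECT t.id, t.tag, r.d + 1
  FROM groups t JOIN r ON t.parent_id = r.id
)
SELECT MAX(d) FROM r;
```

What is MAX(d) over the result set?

3

Base: id=5 (omicron) at d 0.
Iteration 1: rows with parent_id in {5} -> sigma (id 6, d 1).
Iteration 2: rows with parent_id in {6} -> lam (id 8, d 2).
Iteration 3: rows with parent_id in {8} -> pi (id 9, d 3).
Iteration 4: no rows with parent_id in {9}; recursion stops.
d values: 0, 1, 2, 3; the maximum is 3.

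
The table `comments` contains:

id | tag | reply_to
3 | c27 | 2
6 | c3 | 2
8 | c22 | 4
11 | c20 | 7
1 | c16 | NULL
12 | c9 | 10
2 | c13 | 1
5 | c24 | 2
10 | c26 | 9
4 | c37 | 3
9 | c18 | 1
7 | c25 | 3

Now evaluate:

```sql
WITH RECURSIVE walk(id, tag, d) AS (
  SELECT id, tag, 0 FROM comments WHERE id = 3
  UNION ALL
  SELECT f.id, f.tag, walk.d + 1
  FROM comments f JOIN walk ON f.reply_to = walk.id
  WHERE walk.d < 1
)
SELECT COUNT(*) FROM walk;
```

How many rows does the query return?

3

Base: id=3 (c27) at d 0.
Iteration 1: rows with reply_to in {3} -> c37 (id 4, d 1), c25 (id 7, d 1).
Iteration 2: d < 1 fails for all current rows; recursion stops.
Total rows emitted: 3.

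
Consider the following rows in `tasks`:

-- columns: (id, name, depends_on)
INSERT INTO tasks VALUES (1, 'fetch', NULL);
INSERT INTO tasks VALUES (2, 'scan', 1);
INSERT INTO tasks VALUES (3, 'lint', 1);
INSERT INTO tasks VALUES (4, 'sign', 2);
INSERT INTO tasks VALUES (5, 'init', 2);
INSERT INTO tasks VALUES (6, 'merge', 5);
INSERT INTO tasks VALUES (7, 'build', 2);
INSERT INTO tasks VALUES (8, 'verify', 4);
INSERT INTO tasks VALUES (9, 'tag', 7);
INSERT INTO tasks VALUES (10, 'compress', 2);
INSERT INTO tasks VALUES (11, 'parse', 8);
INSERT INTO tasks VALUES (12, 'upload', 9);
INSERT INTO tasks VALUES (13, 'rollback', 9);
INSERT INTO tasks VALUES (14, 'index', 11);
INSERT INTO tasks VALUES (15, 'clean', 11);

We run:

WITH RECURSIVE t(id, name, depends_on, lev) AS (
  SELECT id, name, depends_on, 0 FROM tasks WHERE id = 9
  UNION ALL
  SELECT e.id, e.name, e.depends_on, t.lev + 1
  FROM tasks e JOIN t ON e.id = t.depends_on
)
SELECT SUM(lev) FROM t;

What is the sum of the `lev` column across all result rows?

6

Base: id=9 (tag), depends_on=7, lev 0.
Iteration 1: join on id=7 -> build (id 7, depends_on=2, lev 1).
Iteration 2: join on id=2 -> scan (id 2, depends_on=1, lev 2).
Iteration 3: join on id=1 -> fetch (id 1, depends_on=NULL, lev 3).
Iteration 4: depends_on is NULL; no match; recursion stops.
SUM(lev) = 0 + 1 + 2 + 3 = 6.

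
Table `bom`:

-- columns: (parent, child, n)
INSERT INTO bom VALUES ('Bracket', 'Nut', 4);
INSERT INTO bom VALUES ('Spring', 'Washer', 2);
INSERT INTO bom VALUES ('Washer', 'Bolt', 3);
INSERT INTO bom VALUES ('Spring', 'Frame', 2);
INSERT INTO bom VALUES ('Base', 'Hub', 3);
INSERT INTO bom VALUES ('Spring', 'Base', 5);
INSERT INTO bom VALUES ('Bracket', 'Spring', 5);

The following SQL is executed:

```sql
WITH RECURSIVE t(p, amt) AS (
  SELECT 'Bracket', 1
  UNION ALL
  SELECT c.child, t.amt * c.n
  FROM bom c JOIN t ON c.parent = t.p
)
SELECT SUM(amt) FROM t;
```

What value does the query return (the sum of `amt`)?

160

Base: (Bracket, amt=1).
Iteration 1: components of {Bracket} -> Nut = 1*4 = 4, Spring = 1*5 = 5.
Iteration 2: components of {Nut,Spring} -> Base = 5*5 = 25, Frame = 5*2 = 10, Washer = 5*2 = 10.
Iteration 3: components of {Base,Frame,Washer} -> Bolt = 10*3 = 30, Hub = 25*3 = 75.
Iteration 4: no further components; recursion stops.
SUM(amt) = 1 + 5 + 4 + 10 + 10 + 25 + 30 + 75 = 160.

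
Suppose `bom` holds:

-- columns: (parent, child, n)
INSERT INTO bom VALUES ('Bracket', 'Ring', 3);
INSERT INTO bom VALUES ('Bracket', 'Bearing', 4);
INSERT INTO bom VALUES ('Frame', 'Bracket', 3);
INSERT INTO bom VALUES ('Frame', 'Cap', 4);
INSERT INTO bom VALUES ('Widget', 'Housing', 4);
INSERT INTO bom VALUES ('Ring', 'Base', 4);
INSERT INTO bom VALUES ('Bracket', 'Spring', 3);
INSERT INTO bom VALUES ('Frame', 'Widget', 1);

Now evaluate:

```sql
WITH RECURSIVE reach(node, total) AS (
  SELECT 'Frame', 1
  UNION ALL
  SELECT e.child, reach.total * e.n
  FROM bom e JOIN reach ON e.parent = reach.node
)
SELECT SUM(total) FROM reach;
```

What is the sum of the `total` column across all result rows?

Base: (Frame, total=1).
Iteration 1: components of {Frame} -> Bracket = 1*3 = 3, Cap = 1*4 = 4, Widget = 1*1 = 1.
Iteration 2: components of {Bracket,Cap,Widget} -> Bearing = 3*4 = 12, Housing = 1*4 = 4, Ring = 3*3 = 9, Spring = 3*3 = 9.
Iteration 3: components of {Bearing,Housing,Ring,Spring} -> Base = 9*4 = 36.
Iteration 4: no further components; recursion stops.
SUM(total) = 1 + 3 + 4 + 1 + 9 + 12 + 9 + 4 + 36 = 79.

79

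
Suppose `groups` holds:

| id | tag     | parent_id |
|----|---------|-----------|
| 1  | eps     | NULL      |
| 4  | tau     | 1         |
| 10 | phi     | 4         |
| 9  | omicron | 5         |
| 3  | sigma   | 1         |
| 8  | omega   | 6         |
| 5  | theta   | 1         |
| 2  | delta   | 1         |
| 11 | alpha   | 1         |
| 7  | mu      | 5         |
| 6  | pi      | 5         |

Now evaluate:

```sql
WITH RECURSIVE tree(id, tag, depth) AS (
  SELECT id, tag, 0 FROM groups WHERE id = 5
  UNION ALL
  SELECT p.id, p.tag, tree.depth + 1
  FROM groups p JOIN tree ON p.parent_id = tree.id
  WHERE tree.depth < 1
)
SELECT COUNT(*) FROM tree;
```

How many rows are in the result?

Base: id=5 (theta) at depth 0.
Iteration 1: rows with parent_id in {5} -> pi (id 6, depth 1), mu (id 7, depth 1), omicron (id 9, depth 1).
Iteration 2: depth < 1 fails for all current rows; recursion stops.
Total rows emitted: 4.

4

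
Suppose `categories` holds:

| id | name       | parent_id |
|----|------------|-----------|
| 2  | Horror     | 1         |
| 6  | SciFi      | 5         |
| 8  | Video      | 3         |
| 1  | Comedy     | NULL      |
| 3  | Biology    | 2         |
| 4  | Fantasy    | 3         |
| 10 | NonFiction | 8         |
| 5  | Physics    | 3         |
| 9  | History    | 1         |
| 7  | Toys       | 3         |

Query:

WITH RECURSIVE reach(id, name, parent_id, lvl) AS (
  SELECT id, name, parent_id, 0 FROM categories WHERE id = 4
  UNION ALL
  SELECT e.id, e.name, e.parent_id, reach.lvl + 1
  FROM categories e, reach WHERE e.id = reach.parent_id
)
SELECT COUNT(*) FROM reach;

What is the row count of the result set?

Base: id=4 (Fantasy), parent_id=3, lvl 0.
Iteration 1: join on id=3 -> Biology (id 3, parent_id=2, lvl 1).
Iteration 2: join on id=2 -> Horror (id 2, parent_id=1, lvl 2).
Iteration 3: join on id=1 -> Comedy (id 1, parent_id=NULL, lvl 3).
Iteration 4: parent_id is NULL; no match; recursion stops.
Total rows emitted: 4.

4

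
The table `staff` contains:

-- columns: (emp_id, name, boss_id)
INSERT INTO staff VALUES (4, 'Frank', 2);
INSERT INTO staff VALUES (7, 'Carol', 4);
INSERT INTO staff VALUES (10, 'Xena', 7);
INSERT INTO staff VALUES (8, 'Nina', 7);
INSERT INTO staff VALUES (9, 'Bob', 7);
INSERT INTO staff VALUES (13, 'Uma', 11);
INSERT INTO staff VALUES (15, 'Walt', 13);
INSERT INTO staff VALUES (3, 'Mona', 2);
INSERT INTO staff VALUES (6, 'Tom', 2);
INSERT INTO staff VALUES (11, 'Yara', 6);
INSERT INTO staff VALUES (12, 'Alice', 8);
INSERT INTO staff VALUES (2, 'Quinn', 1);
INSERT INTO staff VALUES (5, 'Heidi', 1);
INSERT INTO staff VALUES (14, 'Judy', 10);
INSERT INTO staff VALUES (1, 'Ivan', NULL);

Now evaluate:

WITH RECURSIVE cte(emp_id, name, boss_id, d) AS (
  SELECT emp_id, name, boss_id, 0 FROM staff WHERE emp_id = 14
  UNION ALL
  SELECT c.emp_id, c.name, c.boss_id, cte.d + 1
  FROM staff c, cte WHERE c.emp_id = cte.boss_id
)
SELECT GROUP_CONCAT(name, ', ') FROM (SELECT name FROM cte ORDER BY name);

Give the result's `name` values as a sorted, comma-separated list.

Base: emp_id=14 (Judy), boss_id=10, d 0.
Iteration 1: join on emp_id=10 -> Xena (id 10, boss_id=7, d 1).
Iteration 2: join on emp_id=7 -> Carol (id 7, boss_id=4, d 2).
Iteration 3: join on emp_id=4 -> Frank (id 4, boss_id=2, d 3).
Iteration 4: join on emp_id=2 -> Quinn (id 2, boss_id=1, d 4).
Iteration 5: join on emp_id=1 -> Ivan (id 1, boss_id=NULL, d 5).
Iteration 6: boss_id is NULL; no match; recursion stops.

Carol, Frank, Ivan, Judy, Quinn, Xena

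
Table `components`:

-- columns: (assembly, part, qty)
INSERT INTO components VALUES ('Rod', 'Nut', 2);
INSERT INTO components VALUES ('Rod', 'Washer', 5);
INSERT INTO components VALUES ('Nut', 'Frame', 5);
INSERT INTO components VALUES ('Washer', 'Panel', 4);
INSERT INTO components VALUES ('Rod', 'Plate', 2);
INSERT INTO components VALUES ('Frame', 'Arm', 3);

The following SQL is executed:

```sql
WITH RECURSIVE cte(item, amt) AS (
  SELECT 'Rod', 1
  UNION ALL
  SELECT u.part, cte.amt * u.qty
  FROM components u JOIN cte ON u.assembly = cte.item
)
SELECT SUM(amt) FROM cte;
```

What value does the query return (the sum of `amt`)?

Base: (Rod, amt=1).
Iteration 1: components of {Rod} -> Nut = 1*2 = 2, Plate = 1*2 = 2, Washer = 1*5 = 5.
Iteration 2: components of {Nut,Plate,Washer} -> Frame = 2*5 = 10, Panel = 5*4 = 20.
Iteration 3: components of {Frame,Panel} -> Arm = 10*3 = 30.
Iteration 4: no further components; recursion stops.
SUM(amt) = 1 + 2 + 5 + 2 + 10 + 20 + 30 = 70.

70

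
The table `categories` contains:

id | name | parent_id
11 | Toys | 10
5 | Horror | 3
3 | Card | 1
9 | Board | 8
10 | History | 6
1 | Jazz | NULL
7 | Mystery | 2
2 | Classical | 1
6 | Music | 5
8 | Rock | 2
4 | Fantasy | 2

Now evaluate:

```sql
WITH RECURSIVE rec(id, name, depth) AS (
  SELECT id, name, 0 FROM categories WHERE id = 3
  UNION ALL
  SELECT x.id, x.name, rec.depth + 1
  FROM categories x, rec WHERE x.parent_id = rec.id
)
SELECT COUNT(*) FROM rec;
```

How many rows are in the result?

Base: id=3 (Card) at depth 0.
Iteration 1: rows with parent_id in {3} -> Horror (id 5, depth 1).
Iteration 2: rows with parent_id in {5} -> Music (id 6, depth 2).
Iteration 3: rows with parent_id in {6} -> History (id 10, depth 3).
Iteration 4: rows with parent_id in {10} -> Toys (id 11, depth 4).
Iteration 5: no rows with parent_id in {11}; recursion stops.
Total rows emitted: 5.

5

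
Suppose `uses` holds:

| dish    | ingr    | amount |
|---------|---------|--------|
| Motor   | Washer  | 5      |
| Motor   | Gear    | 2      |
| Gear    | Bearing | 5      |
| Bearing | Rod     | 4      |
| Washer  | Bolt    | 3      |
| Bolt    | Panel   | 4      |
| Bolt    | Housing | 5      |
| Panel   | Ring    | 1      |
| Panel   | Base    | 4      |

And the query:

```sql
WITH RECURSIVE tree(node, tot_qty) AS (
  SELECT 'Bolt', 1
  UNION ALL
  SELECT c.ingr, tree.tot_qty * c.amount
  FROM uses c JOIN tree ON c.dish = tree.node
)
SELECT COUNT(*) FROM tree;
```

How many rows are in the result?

5

Base: (Bolt, tot_qty=1).
Iteration 1: components of {Bolt} -> Housing = 1*5 = 5, Panel = 1*4 = 4.
Iteration 2: components of {Housing,Panel} -> Base = 4*4 = 16, Ring = 4*1 = 4.
Iteration 3: no further components; recursion stops.
Total rows emitted: 5.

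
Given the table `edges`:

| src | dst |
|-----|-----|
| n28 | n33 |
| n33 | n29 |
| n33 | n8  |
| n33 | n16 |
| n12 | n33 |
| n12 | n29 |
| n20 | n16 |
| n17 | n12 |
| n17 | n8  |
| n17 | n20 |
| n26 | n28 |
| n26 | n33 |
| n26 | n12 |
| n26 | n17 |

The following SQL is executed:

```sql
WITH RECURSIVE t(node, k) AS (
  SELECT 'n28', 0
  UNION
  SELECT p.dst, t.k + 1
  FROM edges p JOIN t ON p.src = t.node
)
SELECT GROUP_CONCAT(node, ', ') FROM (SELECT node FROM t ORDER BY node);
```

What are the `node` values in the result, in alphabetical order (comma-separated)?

n16, n28, n29, n33, n8

Base: (n28, k=0).
Iteration 1: edges from {n28} -> (n33, k=1).
Iteration 2: edges from {n33} -> (n16, k=2), (n29, k=2), (n8, k=2).
Iteration 3: no outgoing edges from {n16,n29,n8}; recursion stops.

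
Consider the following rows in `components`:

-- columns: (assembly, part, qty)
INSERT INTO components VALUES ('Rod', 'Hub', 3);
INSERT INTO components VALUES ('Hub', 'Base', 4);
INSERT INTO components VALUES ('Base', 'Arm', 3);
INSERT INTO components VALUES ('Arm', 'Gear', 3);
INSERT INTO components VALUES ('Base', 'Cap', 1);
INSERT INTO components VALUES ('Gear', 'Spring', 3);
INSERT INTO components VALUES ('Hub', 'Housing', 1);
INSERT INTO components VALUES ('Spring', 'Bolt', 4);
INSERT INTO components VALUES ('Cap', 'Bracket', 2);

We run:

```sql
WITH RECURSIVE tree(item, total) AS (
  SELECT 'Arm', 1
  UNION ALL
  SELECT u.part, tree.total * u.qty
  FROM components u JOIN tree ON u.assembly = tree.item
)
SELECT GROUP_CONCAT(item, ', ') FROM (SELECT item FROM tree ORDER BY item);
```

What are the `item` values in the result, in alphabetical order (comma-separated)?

Arm, Bolt, Gear, Spring

Base: (Arm, total=1).
Iteration 1: components of {Arm} -> Gear = 1*3 = 3.
Iteration 2: components of {Gear} -> Spring = 3*3 = 9.
Iteration 3: components of {Spring} -> Bolt = 9*4 = 36.
Iteration 4: no further components; recursion stops.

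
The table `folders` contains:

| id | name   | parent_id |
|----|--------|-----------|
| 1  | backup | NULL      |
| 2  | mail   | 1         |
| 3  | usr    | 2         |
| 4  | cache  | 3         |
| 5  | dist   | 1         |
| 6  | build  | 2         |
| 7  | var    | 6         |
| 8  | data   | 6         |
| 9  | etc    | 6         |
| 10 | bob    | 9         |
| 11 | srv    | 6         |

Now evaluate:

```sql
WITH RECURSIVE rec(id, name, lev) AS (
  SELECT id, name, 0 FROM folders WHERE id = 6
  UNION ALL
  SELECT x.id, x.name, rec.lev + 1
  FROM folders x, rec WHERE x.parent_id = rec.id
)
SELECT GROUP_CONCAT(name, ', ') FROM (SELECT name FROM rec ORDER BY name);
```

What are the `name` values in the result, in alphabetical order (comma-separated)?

bob, build, data, etc, srv, var

Base: id=6 (build) at lev 0.
Iteration 1: rows with parent_id in {6} -> var (id 7, lev 1), data (id 8, lev 1), etc (id 9, lev 1), srv (id 11, lev 1).
Iteration 2: rows with parent_id in {7,8,9,11} -> bob (id 10, lev 2).
Iteration 3: no rows with parent_id in {10}; recursion stops.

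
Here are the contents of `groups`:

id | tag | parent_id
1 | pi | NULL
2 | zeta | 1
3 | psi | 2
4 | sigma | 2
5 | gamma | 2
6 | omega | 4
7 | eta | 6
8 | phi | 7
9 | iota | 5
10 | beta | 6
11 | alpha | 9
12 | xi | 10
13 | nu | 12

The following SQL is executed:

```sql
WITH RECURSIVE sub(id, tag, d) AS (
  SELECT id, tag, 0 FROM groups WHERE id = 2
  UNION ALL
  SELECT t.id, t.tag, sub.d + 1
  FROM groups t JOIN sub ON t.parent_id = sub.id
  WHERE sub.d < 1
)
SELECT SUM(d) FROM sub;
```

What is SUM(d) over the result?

Base: id=2 (zeta) at d 0.
Iteration 1: rows with parent_id in {2} -> psi (id 3, d 1), sigma (id 4, d 1), gamma (id 5, d 1).
Iteration 2: d < 1 fails for all current rows; recursion stops.
SUM(d) = 0 + 1 + 1 + 1 = 3.

3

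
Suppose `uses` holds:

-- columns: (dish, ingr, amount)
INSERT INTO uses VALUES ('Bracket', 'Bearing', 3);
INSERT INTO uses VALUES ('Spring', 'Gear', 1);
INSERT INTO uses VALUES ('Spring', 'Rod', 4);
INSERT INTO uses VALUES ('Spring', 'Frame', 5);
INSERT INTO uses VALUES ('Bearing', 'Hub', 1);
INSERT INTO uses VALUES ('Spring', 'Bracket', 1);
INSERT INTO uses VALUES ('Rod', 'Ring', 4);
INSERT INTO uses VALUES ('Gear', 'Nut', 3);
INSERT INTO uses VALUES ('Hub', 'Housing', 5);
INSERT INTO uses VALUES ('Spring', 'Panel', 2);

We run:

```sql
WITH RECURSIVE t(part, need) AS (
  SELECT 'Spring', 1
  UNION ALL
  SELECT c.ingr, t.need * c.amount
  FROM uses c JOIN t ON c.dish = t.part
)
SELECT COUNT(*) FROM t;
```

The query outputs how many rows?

Base: (Spring, need=1).
Iteration 1: components of {Spring} -> Bracket = 1*1 = 1, Frame = 1*5 = 5, Gear = 1*1 = 1, Panel = 1*2 = 2, Rod = 1*4 = 4.
Iteration 2: components of {Bracket,Frame,Gear,Panel,Rod} -> Bearing = 1*3 = 3, Nut = 1*3 = 3, Ring = 4*4 = 16.
Iteration 3: components of {Bearing,Nut,Ring} -> Hub = 3*1 = 3.
Iteration 4: components of {Hub} -> Housing = 3*5 = 15.
Iteration 5: no further components; recursion stops.
Total rows emitted: 11.

11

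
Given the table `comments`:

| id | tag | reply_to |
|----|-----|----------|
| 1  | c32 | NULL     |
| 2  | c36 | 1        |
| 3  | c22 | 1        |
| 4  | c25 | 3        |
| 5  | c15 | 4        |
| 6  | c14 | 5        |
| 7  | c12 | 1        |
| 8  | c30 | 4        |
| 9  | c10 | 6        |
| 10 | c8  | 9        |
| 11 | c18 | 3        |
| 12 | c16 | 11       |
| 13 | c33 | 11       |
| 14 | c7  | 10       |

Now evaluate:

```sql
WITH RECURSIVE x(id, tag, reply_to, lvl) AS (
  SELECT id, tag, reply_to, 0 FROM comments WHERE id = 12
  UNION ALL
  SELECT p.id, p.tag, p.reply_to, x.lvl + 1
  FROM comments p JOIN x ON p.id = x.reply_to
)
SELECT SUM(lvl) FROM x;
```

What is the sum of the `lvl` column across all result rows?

6

Base: id=12 (c16), reply_to=11, lvl 0.
Iteration 1: join on id=11 -> c18 (id 11, reply_to=3, lvl 1).
Iteration 2: join on id=3 -> c22 (id 3, reply_to=1, lvl 2).
Iteration 3: join on id=1 -> c32 (id 1, reply_to=NULL, lvl 3).
Iteration 4: reply_to is NULL; no match; recursion stops.
SUM(lvl) = 0 + 1 + 2 + 3 = 6.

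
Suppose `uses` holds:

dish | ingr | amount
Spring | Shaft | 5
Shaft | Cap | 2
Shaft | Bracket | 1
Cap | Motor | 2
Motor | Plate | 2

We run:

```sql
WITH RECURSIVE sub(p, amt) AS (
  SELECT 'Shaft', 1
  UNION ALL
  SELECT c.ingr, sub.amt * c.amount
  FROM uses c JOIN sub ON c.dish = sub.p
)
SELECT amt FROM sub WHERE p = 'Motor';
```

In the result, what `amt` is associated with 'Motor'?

Base: (Shaft, amt=1).
Iteration 1: components of {Shaft} -> Bracket = 1*1 = 1, Cap = 1*2 = 2.
Iteration 2: components of {Bracket,Cap} -> Motor = 2*2 = 4.
Iteration 3: components of {Motor} -> Plate = 4*2 = 8.
Iteration 4: no further components; recursion stops.

4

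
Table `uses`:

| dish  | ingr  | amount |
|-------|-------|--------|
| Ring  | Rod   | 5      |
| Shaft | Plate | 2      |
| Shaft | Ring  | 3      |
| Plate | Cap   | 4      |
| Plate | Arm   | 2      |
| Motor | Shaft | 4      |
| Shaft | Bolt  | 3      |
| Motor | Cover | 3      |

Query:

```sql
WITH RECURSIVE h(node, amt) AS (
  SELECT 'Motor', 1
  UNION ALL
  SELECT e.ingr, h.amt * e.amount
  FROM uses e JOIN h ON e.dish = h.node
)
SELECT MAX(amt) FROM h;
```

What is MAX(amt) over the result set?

60

Base: (Motor, amt=1).
Iteration 1: components of {Motor} -> Cover = 1*3 = 3, Shaft = 1*4 = 4.
Iteration 2: components of {Cover,Shaft} -> Bolt = 4*3 = 12, Plate = 4*2 = 8, Ring = 4*3 = 12.
Iteration 3: components of {Bolt,Plate,Ring} -> Arm = 8*2 = 16, Cap = 8*4 = 32, Rod = 12*5 = 60.
Iteration 4: no further components; recursion stops.
amt values: 1, 4, 3, 12, 8, 12, 16, 32, 60; the maximum is 60.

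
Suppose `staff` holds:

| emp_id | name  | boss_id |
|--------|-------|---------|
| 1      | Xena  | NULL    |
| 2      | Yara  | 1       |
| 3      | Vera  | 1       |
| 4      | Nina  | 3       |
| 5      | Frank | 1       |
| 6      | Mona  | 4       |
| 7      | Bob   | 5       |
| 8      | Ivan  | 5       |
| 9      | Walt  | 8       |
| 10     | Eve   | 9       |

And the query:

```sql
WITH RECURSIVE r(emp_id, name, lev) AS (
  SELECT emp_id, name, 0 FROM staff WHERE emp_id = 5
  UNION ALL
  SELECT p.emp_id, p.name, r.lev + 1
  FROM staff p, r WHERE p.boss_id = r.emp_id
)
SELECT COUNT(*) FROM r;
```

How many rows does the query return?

5

Base: emp_id=5 (Frank) at lev 0.
Iteration 1: rows with boss_id in {5} -> Bob (id 7, lev 1), Ivan (id 8, lev 1).
Iteration 2: rows with boss_id in {7,8} -> Walt (id 9, lev 2).
Iteration 3: rows with boss_id in {9} -> Eve (id 10, lev 3).
Iteration 4: no rows with boss_id in {10}; recursion stops.
Total rows emitted: 5.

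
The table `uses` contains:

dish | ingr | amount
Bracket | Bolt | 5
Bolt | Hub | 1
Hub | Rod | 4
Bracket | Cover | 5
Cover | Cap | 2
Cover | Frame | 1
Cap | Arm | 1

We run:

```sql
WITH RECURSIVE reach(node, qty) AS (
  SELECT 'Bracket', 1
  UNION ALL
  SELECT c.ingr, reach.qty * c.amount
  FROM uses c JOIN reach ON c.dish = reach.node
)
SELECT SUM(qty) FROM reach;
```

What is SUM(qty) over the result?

61

Base: (Bracket, qty=1).
Iteration 1: components of {Bracket} -> Bolt = 1*5 = 5, Cover = 1*5 = 5.
Iteration 2: components of {Bolt,Cover} -> Cap = 5*2 = 10, Frame = 5*1 = 5, Hub = 5*1 = 5.
Iteration 3: components of {Cap,Frame,Hub} -> Arm = 10*1 = 10, Rod = 5*4 = 20.
Iteration 4: no further components; recursion stops.
SUM(qty) = 1 + 5 + 5 + 5 + 10 + 5 + 20 + 10 = 61.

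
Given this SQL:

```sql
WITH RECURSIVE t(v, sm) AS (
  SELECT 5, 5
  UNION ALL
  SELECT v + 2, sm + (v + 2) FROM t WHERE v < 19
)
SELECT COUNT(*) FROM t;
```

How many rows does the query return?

Base: v=5, sm=5.
Iteration 1: 5 < 19 holds -> v = 5 + 2 = 7, sm = 5 + 7 = 12.
Iteration 2: 7 < 19 holds -> v = 7 + 2 = 9, sm = 12 + 9 = 21.
Iteration 3: 9 < 19 holds -> v = 9 + 2 = 11, sm = 21 + 11 = 32.
Iteration 4: 11 < 19 holds -> v = 11 + 2 = 13, sm = 32 + 13 = 45.
Iteration 5: 13 < 19 holds -> v = 13 + 2 = 15, sm = 45 + 15 = 60.
Iteration 6: 15 < 19 holds -> v = 15 + 2 = 17, sm = 60 + 17 = 77.
Iteration 7: 17 < 19 holds -> v = 17 + 2 = 19, sm = 77 + 19 = 96.
Iteration 8: 19 < 19 fails; recursion stops.
Total rows emitted: 8.

8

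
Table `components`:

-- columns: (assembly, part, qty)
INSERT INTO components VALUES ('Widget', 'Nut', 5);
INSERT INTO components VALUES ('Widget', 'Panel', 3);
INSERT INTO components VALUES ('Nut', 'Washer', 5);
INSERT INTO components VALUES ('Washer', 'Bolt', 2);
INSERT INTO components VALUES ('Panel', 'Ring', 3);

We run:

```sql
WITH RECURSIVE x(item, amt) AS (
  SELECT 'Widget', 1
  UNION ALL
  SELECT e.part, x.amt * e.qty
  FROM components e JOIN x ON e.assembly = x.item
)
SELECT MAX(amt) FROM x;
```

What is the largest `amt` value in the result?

50

Base: (Widget, amt=1).
Iteration 1: components of {Widget} -> Nut = 1*5 = 5, Panel = 1*3 = 3.
Iteration 2: components of {Nut,Panel} -> Ring = 3*3 = 9, Washer = 5*5 = 25.
Iteration 3: components of {Ring,Washer} -> Bolt = 25*2 = 50.
Iteration 4: no further components; recursion stops.
amt values: 1, 5, 3, 25, 9, 50; the maximum is 50.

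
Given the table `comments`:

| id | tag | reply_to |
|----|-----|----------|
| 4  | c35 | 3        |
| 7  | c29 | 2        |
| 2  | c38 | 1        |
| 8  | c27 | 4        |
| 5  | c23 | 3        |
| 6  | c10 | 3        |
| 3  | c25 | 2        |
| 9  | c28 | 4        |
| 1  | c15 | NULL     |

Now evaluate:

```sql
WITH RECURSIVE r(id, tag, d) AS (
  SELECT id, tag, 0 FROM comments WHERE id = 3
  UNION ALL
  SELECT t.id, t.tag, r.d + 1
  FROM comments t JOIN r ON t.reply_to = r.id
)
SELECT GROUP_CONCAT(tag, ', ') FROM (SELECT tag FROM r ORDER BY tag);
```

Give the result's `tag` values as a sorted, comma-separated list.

c10, c23, c25, c27, c28, c35

Base: id=3 (c25) at d 0.
Iteration 1: rows with reply_to in {3} -> c35 (id 4, d 1), c23 (id 5, d 1), c10 (id 6, d 1).
Iteration 2: rows with reply_to in {4,5,6} -> c27 (id 8, d 2), c28 (id 9, d 2).
Iteration 3: no rows with reply_to in {8,9}; recursion stops.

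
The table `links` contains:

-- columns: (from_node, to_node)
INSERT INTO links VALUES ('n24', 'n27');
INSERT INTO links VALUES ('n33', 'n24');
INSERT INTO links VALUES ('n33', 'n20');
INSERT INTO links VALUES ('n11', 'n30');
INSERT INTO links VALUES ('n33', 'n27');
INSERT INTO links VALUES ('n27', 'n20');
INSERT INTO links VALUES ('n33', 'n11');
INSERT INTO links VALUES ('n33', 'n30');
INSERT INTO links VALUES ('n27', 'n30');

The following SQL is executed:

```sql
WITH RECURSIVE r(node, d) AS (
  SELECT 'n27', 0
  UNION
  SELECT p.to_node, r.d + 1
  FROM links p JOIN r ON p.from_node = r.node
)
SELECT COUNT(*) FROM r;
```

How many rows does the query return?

Base: (n27, d=0).
Iteration 1: edges from {n27} -> (n20, d=1), (n30, d=1).
Iteration 2: no outgoing edges from {n20,n30}; recursion stops.
Total rows emitted: 3.

3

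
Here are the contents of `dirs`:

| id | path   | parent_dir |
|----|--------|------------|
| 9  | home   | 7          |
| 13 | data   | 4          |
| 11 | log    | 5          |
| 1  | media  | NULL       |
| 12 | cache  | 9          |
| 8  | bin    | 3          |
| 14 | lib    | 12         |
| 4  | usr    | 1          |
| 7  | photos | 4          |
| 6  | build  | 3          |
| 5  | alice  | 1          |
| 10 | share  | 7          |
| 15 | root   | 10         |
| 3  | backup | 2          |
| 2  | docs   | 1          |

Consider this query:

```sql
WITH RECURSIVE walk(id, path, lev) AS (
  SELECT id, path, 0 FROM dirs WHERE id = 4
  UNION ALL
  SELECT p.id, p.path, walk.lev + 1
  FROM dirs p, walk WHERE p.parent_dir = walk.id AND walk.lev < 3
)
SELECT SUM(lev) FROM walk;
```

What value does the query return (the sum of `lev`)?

12

Base: id=4 (usr) at lev 0.
Iteration 1: rows with parent_dir in {4} -> photos (id 7, lev 1), data (id 13, lev 1).
Iteration 2: rows with parent_dir in {7,13} -> home (id 9, lev 2), share (id 10, lev 2).
Iteration 3: rows with parent_dir in {9,10} -> cache (id 12, lev 3), root (id 15, lev 3).
Iteration 4: lev < 3 fails for all current rows; recursion stops.
SUM(lev) = 0 + 1 + 1 + 2 + 2 + 3 + 3 = 12.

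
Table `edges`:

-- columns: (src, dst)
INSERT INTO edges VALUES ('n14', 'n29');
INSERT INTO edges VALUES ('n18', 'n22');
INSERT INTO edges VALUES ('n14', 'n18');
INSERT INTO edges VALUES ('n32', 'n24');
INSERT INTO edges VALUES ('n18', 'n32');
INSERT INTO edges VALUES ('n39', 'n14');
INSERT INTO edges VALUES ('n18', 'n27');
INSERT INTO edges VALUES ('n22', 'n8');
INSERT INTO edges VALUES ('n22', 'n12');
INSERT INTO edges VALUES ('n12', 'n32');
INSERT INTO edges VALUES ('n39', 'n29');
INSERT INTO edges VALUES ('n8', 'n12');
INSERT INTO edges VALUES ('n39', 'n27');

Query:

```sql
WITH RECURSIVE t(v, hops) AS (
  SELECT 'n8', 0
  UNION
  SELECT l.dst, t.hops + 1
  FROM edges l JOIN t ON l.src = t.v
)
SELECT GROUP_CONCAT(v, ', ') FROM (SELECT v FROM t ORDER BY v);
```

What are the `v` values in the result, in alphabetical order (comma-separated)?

Base: (n8, hops=0).
Iteration 1: edges from {n8} -> (n12, hops=1).
Iteration 2: edges from {n12} -> (n32, hops=2).
Iteration 3: edges from {n32} -> (n24, hops=3).
Iteration 4: no outgoing edges from {n24}; recursion stops.

n12, n24, n32, n8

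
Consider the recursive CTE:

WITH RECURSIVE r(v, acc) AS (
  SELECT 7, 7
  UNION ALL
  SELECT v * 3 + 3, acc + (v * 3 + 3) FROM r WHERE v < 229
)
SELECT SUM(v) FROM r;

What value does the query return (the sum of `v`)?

1021

Base: v=7, acc=7.
Iteration 1: 7 < 229 holds -> v = 7 * 3 + 3 = 24, acc = 7 + 24 = 31.
Iteration 2: 24 < 229 holds -> v = 24 * 3 + 3 = 75, acc = 31 + 75 = 106.
Iteration 3: 75 < 229 holds -> v = 75 * 3 + 3 = 228, acc = 106 + 228 = 334.
Iteration 4: 228 < 229 holds -> v = 228 * 3 + 3 = 687, acc = 334 + 687 = 1021.
Iteration 5: 687 < 229 fails; recursion stops.
SUM(v) = 7 + 24 + 75 + 228 + 687 = 1021.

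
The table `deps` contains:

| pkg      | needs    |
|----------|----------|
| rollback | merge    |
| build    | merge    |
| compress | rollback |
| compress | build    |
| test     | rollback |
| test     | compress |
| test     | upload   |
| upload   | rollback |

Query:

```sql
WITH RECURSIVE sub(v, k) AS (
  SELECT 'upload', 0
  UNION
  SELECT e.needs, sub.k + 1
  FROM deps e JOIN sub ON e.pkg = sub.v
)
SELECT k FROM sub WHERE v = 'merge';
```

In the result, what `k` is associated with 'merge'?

Base: (upload, k=0).
Iteration 1: edges from {upload} -> (rollback, k=1).
Iteration 2: edges from {rollback} -> (merge, k=2).
Iteration 3: no outgoing edges from {merge}; recursion stops.

2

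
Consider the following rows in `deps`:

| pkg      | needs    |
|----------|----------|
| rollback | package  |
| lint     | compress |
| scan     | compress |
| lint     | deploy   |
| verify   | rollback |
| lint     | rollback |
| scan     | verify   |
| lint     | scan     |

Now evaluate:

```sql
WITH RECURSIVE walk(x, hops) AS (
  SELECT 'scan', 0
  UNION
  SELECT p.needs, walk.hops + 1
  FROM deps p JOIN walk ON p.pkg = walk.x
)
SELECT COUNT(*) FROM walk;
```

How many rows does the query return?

5

Base: (scan, hops=0).
Iteration 1: edges from {scan} -> (compress, hops=1), (verify, hops=1).
Iteration 2: edges from {compress,verify} -> (rollback, hops=2).
Iteration 3: edges from {rollback} -> (package, hops=3).
Iteration 4: no outgoing edges from {package}; recursion stops.
Total rows emitted: 5.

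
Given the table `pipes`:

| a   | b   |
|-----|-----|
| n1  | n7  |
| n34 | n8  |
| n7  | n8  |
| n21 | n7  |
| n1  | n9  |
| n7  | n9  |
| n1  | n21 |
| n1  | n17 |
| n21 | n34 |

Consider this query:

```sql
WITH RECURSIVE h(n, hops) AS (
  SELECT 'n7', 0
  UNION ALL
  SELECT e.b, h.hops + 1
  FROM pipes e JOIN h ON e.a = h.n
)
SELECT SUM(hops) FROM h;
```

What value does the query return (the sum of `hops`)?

2

Base: (n7, hops=0).
Iteration 1: edges from {n7} -> (n8, hops=1), (n9, hops=1).
Iteration 2: no outgoing edges from {n8,n9}; recursion stops.
SUM(hops) = 0 + 1 + 1 = 2.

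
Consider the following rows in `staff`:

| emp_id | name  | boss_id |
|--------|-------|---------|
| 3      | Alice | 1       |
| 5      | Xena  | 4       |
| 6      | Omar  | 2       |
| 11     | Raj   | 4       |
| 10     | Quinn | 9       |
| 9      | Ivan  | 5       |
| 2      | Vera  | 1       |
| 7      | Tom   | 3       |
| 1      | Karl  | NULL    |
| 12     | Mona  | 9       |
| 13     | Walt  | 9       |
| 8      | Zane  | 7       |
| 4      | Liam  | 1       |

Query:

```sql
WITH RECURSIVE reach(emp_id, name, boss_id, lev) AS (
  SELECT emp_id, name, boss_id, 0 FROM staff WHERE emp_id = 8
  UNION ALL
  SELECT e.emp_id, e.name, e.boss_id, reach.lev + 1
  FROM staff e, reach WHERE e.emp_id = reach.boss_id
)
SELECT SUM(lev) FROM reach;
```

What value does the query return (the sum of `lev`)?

6

Base: emp_id=8 (Zane), boss_id=7, lev 0.
Iteration 1: join on emp_id=7 -> Tom (id 7, boss_id=3, lev 1).
Iteration 2: join on emp_id=3 -> Alice (id 3, boss_id=1, lev 2).
Iteration 3: join on emp_id=1 -> Karl (id 1, boss_id=NULL, lev 3).
Iteration 4: boss_id is NULL; no match; recursion stops.
SUM(lev) = 0 + 1 + 2 + 3 = 6.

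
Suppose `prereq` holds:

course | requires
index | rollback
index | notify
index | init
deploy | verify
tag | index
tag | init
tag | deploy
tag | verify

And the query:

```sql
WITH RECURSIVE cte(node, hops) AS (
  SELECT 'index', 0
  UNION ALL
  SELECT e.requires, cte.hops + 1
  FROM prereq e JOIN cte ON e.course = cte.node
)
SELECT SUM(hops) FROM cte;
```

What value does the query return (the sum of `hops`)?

Base: (index, hops=0).
Iteration 1: edges from {index} -> (init, hops=1), (notify, hops=1), (rollback, hops=1).
Iteration 2: no outgoing edges from {init,notify,rollback}; recursion stops.
SUM(hops) = 0 + 1 + 1 + 1 = 3.

3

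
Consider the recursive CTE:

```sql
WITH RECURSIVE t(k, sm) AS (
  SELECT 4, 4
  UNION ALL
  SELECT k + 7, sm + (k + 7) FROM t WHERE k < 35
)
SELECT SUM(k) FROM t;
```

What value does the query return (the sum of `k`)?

129

Base: k=4, sm=4.
Iteration 1: 4 < 35 holds -> k = 4 + 7 = 11, sm = 4 + 11 = 15.
Iteration 2: 11 < 35 holds -> k = 11 + 7 = 18, sm = 15 + 18 = 33.
Iteration 3: 18 < 35 holds -> k = 18 + 7 = 25, sm = 33 + 25 = 58.
Iteration 4: 25 < 35 holds -> k = 25 + 7 = 32, sm = 58 + 32 = 90.
Iteration 5: 32 < 35 holds -> k = 32 + 7 = 39, sm = 90 + 39 = 129.
Iteration 6: 39 < 35 fails; recursion stops.
SUM(k) = 4 + 11 + 18 + 25 + 32 + 39 = 129.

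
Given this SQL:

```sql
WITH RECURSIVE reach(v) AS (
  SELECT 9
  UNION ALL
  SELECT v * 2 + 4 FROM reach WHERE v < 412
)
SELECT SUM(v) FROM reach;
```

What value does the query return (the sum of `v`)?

Base: v=9.
Iteration 1: 9 < 412 holds -> v = 9 * 2 + 4 = 22.
Iteration 2: 22 < 412 holds -> v = 22 * 2 + 4 = 48.
Iteration 3: 48 < 412 holds -> v = 48 * 2 + 4 = 100.
Iteration 4: 100 < 412 holds -> v = 100 * 2 + 4 = 204.
Iteration 5: 204 < 412 holds -> v = 204 * 2 + 4 = 412.
Iteration 6: 412 < 412 fails; recursion stops.
SUM(v) = 9 + 22 + 48 + 100 + 204 + 412 = 795.

795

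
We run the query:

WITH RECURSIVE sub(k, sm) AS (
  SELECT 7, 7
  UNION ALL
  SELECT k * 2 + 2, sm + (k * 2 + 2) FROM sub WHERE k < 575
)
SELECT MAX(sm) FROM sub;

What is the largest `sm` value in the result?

Base: k=7, sm=7.
Iteration 1: 7 < 575 holds -> k = 7 * 2 + 2 = 16, sm = 7 + 16 = 23.
Iteration 2: 16 < 575 holds -> k = 16 * 2 + 2 = 34, sm = 23 + 34 = 57.
Iteration 3: 34 < 575 holds -> k = 34 * 2 + 2 = 70, sm = 57 + 70 = 127.
Iteration 4: 70 < 575 holds -> k = 70 * 2 + 2 = 142, sm = 127 + 142 = 269.
Iteration 5: 142 < 575 holds -> k = 142 * 2 + 2 = 286, sm = 269 + 286 = 555.
Iteration 6: 286 < 575 holds -> k = 286 * 2 + 2 = 574, sm = 555 + 574 = 1129.
Iteration 7: 574 < 575 holds -> k = 574 * 2 + 2 = 1150, sm = 1129 + 1150 = 2279.
Iteration 8: 1150 < 575 fails; recursion stops.
sm values: 7, 23, 57, 127, 269, 555, 1129, 2279; the maximum is 2279.

2279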